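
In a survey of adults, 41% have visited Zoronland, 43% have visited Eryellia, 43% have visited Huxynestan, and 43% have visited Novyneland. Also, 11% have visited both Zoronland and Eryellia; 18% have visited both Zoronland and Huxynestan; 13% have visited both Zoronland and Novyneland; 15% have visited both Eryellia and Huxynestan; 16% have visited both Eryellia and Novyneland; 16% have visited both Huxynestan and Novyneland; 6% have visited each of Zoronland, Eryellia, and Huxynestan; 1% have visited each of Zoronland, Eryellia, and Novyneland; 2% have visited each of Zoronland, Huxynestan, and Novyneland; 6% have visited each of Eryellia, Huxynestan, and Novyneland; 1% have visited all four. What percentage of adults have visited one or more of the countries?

P(at least one) = 41 + 43 + 43 + 43 − 11 − 18 − 13 − 15 − 16 − 16 + 6 + 1 + 2 + 6 − 1 = 95%

95%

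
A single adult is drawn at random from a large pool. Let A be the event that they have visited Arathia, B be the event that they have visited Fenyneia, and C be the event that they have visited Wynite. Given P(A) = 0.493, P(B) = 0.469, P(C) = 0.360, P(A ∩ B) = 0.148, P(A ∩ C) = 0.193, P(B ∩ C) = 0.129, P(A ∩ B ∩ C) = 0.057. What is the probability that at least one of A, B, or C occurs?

By inclusion-exclusion,
P(A ∪ B ∪ C) = 0.493 + 0.469 + 0.360 − 0.148 − 0.193 − 0.129 + 0.057 = 0.909

0.909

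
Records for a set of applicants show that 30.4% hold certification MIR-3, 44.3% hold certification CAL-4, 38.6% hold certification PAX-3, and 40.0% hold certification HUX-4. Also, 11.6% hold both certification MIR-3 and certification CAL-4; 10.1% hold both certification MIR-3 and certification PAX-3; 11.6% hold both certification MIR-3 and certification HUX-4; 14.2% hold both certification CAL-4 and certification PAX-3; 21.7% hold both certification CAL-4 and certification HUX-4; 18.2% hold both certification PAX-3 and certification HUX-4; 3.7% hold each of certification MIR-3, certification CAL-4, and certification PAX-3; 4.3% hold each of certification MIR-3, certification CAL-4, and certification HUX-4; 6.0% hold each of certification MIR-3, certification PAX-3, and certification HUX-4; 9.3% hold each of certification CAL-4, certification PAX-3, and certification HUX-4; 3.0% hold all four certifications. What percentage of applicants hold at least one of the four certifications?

P(at least one) = 30.4 + 44.3 + 38.6 + 40.0 − 11.6 − 10.1 − 11.6 − 14.2 − 21.7 − 18.2 + 3.7 + 4.3 + 6.0 + 9.3 − 3.0 = 86.2%

86.2%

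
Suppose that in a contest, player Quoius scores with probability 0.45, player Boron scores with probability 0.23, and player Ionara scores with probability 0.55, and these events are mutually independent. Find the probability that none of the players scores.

P(none) = (1 − 0.45) × (1 − 0.23) × (1 − 0.55) = 0.55 × 0.77 × 0.45 = 0.190575

0.190575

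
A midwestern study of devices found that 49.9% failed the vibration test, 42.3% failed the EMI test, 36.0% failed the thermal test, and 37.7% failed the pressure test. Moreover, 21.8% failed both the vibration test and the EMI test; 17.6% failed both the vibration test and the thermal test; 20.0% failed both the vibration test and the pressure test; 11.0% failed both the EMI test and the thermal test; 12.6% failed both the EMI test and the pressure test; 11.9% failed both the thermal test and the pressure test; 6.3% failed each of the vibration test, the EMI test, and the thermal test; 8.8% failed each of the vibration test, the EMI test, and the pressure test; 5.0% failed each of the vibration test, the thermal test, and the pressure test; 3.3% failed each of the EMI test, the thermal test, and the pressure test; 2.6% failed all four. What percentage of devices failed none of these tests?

8.2%

P(≥1) = 49.9 + 42.3 + 36.0 + 37.7 − 21.8 − 17.6 − 20.0 − 11.0 − 12.6 − 11.9 + 6.3 + 8.8 + 5.0 + 3.3 − 2.6 = 91.8%
P(none) = 100% − 91.8% = 8.2%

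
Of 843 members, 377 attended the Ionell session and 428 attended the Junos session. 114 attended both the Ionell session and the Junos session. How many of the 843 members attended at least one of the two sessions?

|at least one| = 377 + 428 − 114 = 691

691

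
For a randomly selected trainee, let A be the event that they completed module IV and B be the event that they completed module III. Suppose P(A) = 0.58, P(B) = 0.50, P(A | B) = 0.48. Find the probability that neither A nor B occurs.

P(A ∩ B) = P(B)·P(A|B) = 0.50 × 0.48 = 0.24
Using inclusion–exclusion:
P(A ∪ B) = 0.58 + 0.50 − 0.24 = 0.84
P(none) = 1 − 0.84 = 0.16

0.16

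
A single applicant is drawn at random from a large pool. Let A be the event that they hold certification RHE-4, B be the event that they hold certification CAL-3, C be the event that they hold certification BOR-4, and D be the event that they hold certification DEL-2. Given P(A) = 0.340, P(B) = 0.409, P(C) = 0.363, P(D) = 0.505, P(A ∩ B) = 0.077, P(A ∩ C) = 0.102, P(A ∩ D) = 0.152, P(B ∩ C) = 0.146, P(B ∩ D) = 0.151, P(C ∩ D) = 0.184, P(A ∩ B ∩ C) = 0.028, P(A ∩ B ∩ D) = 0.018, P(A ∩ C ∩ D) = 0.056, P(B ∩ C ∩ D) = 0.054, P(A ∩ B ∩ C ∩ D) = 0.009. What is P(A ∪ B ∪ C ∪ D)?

0.952

Apply inclusion-exclusion:
P(A ∪ B ∪ C ∪ D) = 0.340 + 0.409 + 0.363 + 0.505 − 0.077 − 0.102 − 0.152 − 0.146 − 0.151 − 0.184 + 0.028 + 0.018 + 0.056 + 0.054 − 0.009 = 0.952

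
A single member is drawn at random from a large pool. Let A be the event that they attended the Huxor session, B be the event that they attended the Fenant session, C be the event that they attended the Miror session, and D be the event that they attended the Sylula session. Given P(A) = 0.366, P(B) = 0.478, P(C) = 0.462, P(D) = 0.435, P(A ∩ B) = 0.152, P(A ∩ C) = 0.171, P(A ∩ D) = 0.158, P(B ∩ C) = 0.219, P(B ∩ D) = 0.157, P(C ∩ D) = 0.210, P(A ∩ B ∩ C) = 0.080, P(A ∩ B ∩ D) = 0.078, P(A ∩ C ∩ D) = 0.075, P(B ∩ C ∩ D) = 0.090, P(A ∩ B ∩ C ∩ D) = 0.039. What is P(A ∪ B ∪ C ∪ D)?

0.958

P(A ∪ B ∪ C ∪ D) = 0.366 + 0.478 + 0.462 + 0.435 − 0.152 − 0.171 − 0.158 − 0.219 − 0.157 − 0.210 + 0.080 + 0.078 + 0.075 + 0.090 − 0.039 = 0.958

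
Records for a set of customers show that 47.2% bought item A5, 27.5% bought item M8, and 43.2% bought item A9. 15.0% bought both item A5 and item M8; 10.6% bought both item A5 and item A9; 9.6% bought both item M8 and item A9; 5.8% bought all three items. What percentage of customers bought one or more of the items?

88.5%

Apply inclusion-exclusion:
P(union) = 47.2 + 27.5 + 43.2 − 15.0 − 10.6 − 9.6 + 5.8 = 88.5%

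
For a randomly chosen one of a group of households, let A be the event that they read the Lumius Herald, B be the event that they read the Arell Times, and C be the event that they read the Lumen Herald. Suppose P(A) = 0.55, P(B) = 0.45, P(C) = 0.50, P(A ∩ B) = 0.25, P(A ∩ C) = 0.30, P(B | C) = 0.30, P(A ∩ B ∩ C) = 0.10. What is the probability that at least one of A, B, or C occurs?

0.90

P(B ∩ C) = P(C)·P(B|C) = 0.50 × 0.30 = 0.15
Using inclusion–exclusion:
P(A ∪ B ∪ C) = 0.55 + 0.45 + 0.50 − 0.25 − 0.30 − 0.15 + 0.10 = 0.90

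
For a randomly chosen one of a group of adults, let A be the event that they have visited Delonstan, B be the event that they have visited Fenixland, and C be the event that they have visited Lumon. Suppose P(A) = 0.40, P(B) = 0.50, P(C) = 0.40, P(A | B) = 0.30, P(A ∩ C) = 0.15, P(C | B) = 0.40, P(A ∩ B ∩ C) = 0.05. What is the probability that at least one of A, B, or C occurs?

0.85

P(A ∩ B) = P(B)·P(A|B) = 0.50 × 0.30 = 0.15
P(B ∩ C) = P(B)·P(C|B) = 0.50 × 0.40 = 0.20
P(A ∪ B ∪ C) = 0.40 + 0.50 + 0.40 − 0.15 − 0.15 − 0.20 + 0.05 = 0.85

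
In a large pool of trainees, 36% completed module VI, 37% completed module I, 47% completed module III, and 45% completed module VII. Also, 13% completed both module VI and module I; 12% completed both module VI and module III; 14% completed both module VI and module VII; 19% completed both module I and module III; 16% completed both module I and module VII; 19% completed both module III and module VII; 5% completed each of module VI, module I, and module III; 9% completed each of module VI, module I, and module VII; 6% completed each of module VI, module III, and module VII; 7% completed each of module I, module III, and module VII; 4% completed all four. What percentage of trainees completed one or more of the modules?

95%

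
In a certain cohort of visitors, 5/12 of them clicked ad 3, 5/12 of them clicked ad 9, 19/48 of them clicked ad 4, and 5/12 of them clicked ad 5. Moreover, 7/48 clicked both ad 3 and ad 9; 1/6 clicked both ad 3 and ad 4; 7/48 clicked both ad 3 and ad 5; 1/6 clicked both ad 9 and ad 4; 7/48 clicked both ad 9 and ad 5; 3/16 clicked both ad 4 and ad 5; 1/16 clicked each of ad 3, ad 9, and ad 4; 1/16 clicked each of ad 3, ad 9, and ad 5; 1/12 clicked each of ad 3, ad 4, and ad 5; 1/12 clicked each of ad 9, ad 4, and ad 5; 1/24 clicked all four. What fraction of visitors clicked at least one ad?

15/16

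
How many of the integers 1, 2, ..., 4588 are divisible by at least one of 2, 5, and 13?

2894

By inclusion–exclusion:
⌊4588/2⌋ + ⌊4588/5⌋ + ⌊4588/13⌋ − ⌊4588/10⌋ − ⌊4588/26⌋ − ⌊4588/65⌋ + ⌊4588/130⌋ = 2294 + 917 + 352 − 458 − 176 − 70 + 35 = 2894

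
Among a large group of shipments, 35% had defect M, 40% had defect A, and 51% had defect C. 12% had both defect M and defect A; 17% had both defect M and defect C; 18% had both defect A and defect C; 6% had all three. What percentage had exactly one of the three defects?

50%

P(exactly one) = 35 + 40 + 51 − 2·12 − 2·17 − 2·18 + 3·6 = 50%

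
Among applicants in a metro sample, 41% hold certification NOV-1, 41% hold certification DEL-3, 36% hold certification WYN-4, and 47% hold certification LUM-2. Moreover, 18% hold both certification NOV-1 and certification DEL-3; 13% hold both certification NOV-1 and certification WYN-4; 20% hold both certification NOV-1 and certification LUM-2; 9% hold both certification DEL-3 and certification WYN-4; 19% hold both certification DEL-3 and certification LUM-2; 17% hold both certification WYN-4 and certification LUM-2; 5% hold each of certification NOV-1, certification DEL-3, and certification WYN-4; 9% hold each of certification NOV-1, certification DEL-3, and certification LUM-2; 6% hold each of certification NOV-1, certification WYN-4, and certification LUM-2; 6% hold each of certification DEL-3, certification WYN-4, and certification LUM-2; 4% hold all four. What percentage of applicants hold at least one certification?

91%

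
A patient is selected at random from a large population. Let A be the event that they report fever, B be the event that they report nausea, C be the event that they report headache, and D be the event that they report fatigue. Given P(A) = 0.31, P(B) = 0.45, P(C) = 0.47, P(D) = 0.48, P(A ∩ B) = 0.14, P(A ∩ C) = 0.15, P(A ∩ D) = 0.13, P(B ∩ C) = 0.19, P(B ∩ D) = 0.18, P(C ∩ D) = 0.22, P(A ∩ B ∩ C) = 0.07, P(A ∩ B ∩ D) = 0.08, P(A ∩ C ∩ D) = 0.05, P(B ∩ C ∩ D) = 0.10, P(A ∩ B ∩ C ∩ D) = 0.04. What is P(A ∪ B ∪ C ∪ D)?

P(A ∪ B ∪ C ∪ D) = 0.31 + 0.45 + 0.47 + 0.48 − 0.14 − 0.15 − 0.13 − 0.19 − 0.18 − 0.22 + 0.07 + 0.08 + 0.05 + 0.10 − 0.04 = 0.96

0.96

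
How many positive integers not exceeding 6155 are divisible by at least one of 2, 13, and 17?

3481

⌊6155/2⌋ + ⌊6155/13⌋ + ⌊6155/17⌋ − ⌊6155/26⌋ − ⌊6155/34⌋ − ⌊6155/221⌋ + ⌊6155/442⌋ = 3077 + 473 + 362 − 236 − 181 − 27 + 13 = 3481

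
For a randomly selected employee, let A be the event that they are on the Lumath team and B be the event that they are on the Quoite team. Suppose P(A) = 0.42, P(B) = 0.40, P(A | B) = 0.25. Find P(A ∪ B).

0.72

P(A ∩ B) = P(B)·P(A|B) = 0.40 × 0.25 = 0.10
Apply inclusion-exclusion:
P(A ∪ B) = 0.42 + 0.40 − 0.10 = 0.72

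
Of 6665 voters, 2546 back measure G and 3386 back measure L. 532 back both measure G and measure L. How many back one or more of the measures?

5400

|at least one| = 2546 + 3386 − 532 = 5400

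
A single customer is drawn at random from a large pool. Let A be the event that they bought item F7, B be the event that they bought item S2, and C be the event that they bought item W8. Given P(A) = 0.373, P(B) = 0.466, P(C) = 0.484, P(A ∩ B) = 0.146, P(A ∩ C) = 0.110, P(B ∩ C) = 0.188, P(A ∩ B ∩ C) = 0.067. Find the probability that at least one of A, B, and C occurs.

0.946

Inclusion–exclusion gives
P(A ∪ B ∪ C) = 0.373 + 0.466 + 0.484 − 0.146 − 0.110 − 0.188 + 0.067 = 0.946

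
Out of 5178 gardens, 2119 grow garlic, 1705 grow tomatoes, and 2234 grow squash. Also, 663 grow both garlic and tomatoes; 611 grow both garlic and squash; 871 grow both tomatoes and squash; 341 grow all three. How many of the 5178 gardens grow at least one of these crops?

4254

Inclusion–exclusion gives
|at least one| = 2119 + 1705 + 2234 − 663 − 611 − 871 + 341 = 4254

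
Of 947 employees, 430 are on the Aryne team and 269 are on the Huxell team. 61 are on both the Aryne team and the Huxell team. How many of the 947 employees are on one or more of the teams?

By inclusion-exclusion,
|union| = 430 + 269 − 61 = 638

638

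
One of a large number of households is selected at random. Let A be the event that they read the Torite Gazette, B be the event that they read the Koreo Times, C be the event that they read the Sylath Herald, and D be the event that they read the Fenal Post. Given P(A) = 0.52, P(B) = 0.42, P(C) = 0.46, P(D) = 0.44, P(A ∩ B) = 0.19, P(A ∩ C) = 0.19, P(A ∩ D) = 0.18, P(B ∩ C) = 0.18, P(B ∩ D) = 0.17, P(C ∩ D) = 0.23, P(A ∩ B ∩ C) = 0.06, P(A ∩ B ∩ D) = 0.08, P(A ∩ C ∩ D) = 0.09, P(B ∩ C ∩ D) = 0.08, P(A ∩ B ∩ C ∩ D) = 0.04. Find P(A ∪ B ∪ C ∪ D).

0.97

Using inclusion–exclusion:
P(A ∪ B ∪ C ∪ D) = 0.52 + 0.42 + 0.46 + 0.44 − 0.19 − 0.19 − 0.18 − 0.18 − 0.17 − 0.23 + 0.06 + 0.08 + 0.09 + 0.08 − 0.04 = 0.97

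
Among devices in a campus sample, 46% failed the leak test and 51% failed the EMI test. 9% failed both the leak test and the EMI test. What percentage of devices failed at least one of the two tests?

88%

Apply inclusion-exclusion:
P(union) = 46 + 51 − 9 = 88%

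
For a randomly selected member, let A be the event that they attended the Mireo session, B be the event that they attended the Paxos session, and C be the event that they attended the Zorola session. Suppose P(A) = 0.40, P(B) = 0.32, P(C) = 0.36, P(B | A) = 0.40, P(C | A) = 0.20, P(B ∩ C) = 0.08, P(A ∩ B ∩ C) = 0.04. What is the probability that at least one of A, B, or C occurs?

0.80

P(A ∩ B) = P(A)·P(B|A) = 0.40 × 0.40 = 0.16
P(A ∩ C) = P(A)·P(C|A) = 0.40 × 0.20 = 0.08
By inclusion-exclusion,
P(A ∪ B ∪ C) = 0.40 + 0.32 + 0.36 − 0.16 − 0.08 − 0.08 + 0.04 = 0.80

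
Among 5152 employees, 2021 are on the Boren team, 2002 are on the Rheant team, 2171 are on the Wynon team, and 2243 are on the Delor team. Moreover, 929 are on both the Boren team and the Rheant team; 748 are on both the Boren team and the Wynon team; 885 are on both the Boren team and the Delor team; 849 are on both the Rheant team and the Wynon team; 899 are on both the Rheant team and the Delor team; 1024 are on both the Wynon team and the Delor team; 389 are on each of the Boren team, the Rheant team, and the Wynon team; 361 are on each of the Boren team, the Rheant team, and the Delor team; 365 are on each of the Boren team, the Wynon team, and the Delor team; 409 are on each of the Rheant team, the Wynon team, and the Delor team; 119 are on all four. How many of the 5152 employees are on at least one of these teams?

|at least one| = 2021 + 2002 + 2171 + 2243 − 929 − 748 − 885 − 849 − 899 − 1024 + 389 + 361 + 365 + 409 − 119 = 4508

4508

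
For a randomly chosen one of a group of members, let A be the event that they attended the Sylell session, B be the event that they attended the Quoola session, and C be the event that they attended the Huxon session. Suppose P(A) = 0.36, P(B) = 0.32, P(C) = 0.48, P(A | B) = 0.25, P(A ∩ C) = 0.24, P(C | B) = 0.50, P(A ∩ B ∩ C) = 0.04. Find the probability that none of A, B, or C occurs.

0.28

P(A ∩ B) = P(B)·P(A|B) = 0.32 × 0.25 = 0.08
P(B ∩ C) = P(B)·P(C|B) = 0.32 × 0.50 = 0.16
Using inclusion–exclusion:
P(A ∪ B ∪ C) = 0.36 + 0.32 + 0.48 − 0.08 − 0.24 − 0.16 + 0.04 = 0.72
P(none) = 1 − 0.72 = 0.28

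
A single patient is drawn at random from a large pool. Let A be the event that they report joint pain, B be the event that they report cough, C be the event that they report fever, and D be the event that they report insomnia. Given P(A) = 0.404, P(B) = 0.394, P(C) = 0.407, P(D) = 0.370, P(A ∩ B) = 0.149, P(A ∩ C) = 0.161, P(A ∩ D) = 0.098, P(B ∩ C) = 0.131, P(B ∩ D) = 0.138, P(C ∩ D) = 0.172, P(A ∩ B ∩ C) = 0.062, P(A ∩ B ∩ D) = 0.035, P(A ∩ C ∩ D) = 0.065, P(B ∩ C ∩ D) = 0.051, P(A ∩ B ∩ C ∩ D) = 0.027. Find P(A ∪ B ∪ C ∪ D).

P(A ∪ B ∪ C ∪ D) = 0.404 + 0.394 + 0.407 + 0.370 − 0.149 − 0.161 − 0.098 − 0.131 − 0.138 − 0.172 + 0.062 + 0.035 + 0.065 + 0.051 − 0.027 = 0.912

0.912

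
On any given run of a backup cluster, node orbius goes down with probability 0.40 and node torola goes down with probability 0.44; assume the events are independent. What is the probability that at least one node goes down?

P(none) = (1 − 0.40) × (1 − 0.44) = 0.60 × 0.56 = 0.336
P(at least one) = 1 − 0.336 = 0.664

0.664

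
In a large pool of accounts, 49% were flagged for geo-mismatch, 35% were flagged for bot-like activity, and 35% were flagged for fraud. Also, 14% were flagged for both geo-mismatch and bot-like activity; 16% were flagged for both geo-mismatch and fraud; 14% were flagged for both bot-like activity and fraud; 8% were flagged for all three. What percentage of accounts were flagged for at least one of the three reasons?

83%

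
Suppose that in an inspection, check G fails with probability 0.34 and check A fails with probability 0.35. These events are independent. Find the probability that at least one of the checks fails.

0.571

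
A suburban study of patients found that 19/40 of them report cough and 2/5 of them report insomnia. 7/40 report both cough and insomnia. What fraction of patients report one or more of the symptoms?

Apply inclusion-exclusion:
P(union) = 19/40 + 2/5 − 7/40 = 7/10

7/10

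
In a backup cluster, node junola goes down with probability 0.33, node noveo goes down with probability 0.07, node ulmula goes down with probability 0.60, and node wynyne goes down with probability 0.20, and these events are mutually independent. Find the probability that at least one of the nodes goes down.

0.800608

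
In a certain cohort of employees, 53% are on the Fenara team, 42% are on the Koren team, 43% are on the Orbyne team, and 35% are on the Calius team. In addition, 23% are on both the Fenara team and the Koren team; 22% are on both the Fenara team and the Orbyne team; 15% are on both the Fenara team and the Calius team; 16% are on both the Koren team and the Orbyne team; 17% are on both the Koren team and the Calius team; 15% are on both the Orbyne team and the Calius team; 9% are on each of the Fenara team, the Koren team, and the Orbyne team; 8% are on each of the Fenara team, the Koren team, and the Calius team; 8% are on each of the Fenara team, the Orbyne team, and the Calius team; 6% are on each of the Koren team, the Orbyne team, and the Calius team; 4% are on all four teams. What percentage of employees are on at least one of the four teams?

92%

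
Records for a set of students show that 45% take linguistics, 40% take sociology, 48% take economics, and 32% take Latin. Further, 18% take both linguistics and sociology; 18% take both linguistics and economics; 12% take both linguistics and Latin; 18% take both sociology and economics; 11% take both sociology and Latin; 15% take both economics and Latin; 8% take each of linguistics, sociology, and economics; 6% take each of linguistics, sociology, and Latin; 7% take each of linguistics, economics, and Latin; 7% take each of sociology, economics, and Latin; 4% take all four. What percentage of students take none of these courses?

Inclusion–exclusion gives
P(at least one) = 45 + 40 + 48 + 32 − 18 − 18 − 12 − 18 − 11 − 15 + 8 + 6 + 7 + 7 − 4 = 97%
P(none) = 100% − 97% = 3%

3%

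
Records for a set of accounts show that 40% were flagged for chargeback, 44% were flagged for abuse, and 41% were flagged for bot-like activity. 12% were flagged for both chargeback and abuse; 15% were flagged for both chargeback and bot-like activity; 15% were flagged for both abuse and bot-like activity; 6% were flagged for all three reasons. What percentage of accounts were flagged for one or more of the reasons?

Inclusion–exclusion gives
P(at least one) = 40 + 44 + 41 − 12 − 15 − 15 + 6 = 89%

89%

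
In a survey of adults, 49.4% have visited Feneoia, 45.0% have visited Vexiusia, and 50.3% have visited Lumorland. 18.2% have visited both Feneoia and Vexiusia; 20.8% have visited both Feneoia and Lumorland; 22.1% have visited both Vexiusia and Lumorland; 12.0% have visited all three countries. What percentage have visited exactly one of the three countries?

58.5%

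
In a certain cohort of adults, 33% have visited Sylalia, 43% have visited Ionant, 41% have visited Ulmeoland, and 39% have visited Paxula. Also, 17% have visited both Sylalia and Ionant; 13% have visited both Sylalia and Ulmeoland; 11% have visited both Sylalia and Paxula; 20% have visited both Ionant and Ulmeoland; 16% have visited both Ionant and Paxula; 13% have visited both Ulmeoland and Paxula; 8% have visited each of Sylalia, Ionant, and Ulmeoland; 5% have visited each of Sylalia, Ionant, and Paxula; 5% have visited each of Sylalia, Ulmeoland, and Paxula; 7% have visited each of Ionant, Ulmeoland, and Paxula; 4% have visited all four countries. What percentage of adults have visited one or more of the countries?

Apply inclusion-exclusion:
P(at least one) = 33 + 43 + 41 + 39 − 17 − 13 − 11 − 20 − 16 − 13 + 8 + 5 + 5 + 7 − 4 = 87%

87%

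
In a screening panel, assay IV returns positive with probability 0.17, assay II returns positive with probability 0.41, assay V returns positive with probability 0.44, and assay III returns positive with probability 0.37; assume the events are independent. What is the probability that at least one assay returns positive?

0.82723384

P(none) = (1 − 0.17) × (1 − 0.41) × (1 − 0.44) × (1 − 0.37) = 0.83 × 0.59 × 0.56 × 0.63 = 0.17276616
P(at least one) = 1 − 0.17276616 = 0.82723384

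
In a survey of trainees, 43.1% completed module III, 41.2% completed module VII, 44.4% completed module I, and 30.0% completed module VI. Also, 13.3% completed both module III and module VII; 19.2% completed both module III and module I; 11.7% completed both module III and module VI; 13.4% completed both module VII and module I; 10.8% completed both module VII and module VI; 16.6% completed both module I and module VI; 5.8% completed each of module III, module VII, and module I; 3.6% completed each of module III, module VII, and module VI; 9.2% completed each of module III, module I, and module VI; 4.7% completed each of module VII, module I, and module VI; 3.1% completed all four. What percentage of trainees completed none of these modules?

6.1%

P(union) = 43.1 + 41.2 + 44.4 + 30.0 − 13.3 − 19.2 − 11.7 − 13.4 − 10.8 − 16.6 + 5.8 + 3.6 + 9.2 + 4.7 − 3.1 = 93.9%
P(none) = 100% − 93.9% = 6.1%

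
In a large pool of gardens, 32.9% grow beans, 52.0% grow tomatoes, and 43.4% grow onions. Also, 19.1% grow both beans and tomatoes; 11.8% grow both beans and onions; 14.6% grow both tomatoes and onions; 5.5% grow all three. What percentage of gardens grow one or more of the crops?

88.3%

By inclusion-exclusion,
P(union) = 32.9 + 52.0 + 43.4 − 19.1 − 11.8 − 14.6 + 5.5 = 88.3%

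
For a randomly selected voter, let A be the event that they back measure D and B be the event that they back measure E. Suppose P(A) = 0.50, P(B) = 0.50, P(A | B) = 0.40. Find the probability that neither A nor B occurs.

0.20

P(A ∩ B) = P(B)·P(A|B) = 0.50 × 0.40 = 0.20
Apply inclusion-exclusion:
P(A ∪ B) = 0.50 + 0.50 − 0.20 = 0.80
P(none) = 1 − 0.80 = 0.20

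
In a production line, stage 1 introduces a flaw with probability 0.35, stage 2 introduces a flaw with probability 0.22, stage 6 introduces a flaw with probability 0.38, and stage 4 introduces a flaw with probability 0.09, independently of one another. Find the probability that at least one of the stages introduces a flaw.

P(none) = (1 − 0.35) × (1 − 0.22) × (1 − 0.38) × (1 − 0.09) = 0.65 × 0.78 × 0.62 × 0.91 = 0.2860494
P(at least one) = 1 − 0.2860494 = 0.7139506

0.7139506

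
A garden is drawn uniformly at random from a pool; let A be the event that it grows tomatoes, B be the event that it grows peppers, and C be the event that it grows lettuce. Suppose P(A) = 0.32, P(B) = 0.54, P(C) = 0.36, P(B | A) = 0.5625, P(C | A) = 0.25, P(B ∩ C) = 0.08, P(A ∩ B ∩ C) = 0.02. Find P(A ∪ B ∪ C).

P(A ∩ B) = P(A)·P(B|A) = 0.32 × 0.5625 = 0.18
P(A ∩ C) = P(A)·P(C|A) = 0.32 × 0.25 = 0.08
Using inclusion–exclusion:
P(A ∪ B ∪ C) = 0.32 + 0.54 + 0.36 − 0.18 − 0.08 − 0.08 + 0.02 = 0.90

0.90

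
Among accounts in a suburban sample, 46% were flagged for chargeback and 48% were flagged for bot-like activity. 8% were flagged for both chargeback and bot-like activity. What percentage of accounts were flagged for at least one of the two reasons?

86%

Inclusion–exclusion gives
P(at least one) = 46 + 48 − 8 = 86%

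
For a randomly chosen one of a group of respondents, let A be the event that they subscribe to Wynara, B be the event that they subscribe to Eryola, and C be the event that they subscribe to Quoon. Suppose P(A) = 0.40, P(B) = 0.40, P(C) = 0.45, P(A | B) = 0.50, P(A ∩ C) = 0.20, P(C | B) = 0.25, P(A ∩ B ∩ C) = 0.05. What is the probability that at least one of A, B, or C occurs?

0.80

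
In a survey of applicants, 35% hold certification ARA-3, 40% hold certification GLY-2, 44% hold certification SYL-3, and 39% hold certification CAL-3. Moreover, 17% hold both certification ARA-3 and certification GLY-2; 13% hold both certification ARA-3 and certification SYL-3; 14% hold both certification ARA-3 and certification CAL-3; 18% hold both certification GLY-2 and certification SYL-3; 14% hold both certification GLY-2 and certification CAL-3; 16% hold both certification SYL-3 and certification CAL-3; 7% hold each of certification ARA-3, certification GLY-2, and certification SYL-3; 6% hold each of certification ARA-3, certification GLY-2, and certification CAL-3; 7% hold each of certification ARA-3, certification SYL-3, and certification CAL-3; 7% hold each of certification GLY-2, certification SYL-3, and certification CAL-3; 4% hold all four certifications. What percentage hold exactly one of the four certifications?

Using the inclusion–exclusion count for exactly one event:
P(exactly one) = 35 + 40 + 44 + 39 − 2·17 − 2·13 − 2·14 − 2·18 − 2·14 − 2·16 + 3·7 + 3·6 + 3·7 + 3·7 − 4·4 = 39%

39%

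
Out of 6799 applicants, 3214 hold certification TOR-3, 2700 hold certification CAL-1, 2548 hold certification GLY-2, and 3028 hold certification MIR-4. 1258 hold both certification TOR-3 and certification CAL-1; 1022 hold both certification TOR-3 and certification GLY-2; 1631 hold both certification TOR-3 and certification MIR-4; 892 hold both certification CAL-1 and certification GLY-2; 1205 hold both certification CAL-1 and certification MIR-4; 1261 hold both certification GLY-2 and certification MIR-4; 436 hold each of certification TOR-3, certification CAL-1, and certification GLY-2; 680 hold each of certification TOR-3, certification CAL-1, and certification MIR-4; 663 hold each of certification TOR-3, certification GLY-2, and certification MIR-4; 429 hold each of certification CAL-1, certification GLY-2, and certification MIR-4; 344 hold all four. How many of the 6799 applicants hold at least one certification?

6085

Apply inclusion-exclusion:
N(≥1) = 3214 + 2700 + 2548 + 3028 − 1258 − 1022 − 1631 − 892 − 1205 − 1261 + 436 + 680 + 663 + 429 − 344 = 6085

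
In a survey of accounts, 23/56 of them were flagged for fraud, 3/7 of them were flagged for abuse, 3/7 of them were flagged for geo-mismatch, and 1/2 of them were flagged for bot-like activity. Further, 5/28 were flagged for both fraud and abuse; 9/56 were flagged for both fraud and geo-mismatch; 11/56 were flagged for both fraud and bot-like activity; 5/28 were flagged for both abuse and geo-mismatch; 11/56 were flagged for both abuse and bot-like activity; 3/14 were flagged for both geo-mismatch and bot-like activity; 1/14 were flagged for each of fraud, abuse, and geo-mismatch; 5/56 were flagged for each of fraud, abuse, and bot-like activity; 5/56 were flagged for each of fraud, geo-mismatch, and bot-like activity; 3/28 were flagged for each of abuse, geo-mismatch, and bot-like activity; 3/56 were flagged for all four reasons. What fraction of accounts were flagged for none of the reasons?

3/56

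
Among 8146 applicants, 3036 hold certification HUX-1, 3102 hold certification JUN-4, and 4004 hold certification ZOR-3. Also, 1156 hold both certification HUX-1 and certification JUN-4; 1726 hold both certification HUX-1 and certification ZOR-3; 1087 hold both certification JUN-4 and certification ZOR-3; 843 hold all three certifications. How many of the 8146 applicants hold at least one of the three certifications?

By inclusion-exclusion,
N(≥1) = 3036 + 3102 + 4004 − 1156 − 1726 − 1087 + 843 = 7016

7016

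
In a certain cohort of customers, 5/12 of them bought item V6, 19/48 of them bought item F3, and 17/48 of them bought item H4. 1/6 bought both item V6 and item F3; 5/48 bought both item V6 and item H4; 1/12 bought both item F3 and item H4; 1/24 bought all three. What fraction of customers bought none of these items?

Apply inclusion-exclusion:
P(≥1) = 5/12 + 19/48 + 17/48 − 1/6 − 5/48 − 1/12 + 1/24 = 41/48
P(none) = 1 − 41/48 = 7/48

7/48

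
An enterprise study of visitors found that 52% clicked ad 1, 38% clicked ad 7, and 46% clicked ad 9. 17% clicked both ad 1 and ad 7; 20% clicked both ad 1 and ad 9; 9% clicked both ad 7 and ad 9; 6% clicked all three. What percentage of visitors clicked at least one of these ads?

P(union) = 52 + 38 + 46 − 17 − 20 − 9 + 6 = 96%

96%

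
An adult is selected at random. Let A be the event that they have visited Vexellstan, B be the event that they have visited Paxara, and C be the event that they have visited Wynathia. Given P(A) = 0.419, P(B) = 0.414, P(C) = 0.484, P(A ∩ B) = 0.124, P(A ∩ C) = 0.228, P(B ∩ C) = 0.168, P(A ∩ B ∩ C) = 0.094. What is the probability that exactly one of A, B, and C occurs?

P(exactly one) = 0.419 + 0.414 + 0.484 − 2·0.124 − 2·0.228 − 2·0.168 + 3·0.094 = 0.559

0.559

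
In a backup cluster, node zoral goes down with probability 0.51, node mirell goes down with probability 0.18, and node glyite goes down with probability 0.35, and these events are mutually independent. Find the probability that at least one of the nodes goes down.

P(none) = (1 − 0.51) × (1 − 0.18) × (1 − 0.35) = 0.49 × 0.82 × 0.65 = 0.26117
P(at least one) = 1 − 0.26117 = 0.73883

0.73883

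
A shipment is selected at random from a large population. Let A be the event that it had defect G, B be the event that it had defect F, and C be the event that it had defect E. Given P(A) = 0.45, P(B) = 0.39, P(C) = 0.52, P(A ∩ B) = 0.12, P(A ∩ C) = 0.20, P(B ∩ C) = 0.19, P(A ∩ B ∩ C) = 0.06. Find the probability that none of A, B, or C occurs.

By inclusion-exclusion,
P(A ∪ B ∪ C) = 0.45 + 0.39 + 0.52 − 0.12 − 0.20 − 0.19 + 0.06 = 0.91
P(none) = 1 − 0.91 = 0.09

0.09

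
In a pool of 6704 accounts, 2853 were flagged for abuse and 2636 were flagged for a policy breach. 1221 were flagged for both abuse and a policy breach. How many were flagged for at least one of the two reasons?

Inclusion–exclusion gives
|at least one| = 2853 + 2636 − 1221 = 4268

4268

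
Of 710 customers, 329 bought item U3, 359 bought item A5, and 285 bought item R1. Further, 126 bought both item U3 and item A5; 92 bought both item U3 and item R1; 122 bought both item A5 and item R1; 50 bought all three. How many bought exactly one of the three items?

443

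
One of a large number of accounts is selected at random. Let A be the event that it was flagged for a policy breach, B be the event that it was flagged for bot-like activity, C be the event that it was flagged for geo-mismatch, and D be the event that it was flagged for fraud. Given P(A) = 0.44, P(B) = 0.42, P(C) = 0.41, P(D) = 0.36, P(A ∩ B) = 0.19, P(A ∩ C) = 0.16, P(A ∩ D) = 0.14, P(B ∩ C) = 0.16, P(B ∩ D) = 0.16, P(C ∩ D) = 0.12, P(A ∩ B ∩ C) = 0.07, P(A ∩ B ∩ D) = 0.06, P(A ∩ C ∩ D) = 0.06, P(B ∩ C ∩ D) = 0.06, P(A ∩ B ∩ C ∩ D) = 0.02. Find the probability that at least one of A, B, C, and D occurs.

P(A ∪ B ∪ C ∪ D) = 0.44 + 0.42 + 0.41 + 0.36 − 0.19 − 0.16 − 0.14 − 0.16 − 0.16 − 0.12 + 0.07 + 0.06 + 0.06 + 0.06 − 0.02 = 0.93

0.93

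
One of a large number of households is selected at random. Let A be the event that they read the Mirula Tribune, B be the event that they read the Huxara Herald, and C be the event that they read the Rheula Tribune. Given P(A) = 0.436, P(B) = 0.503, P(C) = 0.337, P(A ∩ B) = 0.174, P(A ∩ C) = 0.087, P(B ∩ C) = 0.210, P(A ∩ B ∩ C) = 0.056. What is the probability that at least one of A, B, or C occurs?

0.861

By inclusion–exclusion:
P(A ∪ B ∪ C) = 0.436 + 0.503 + 0.337 − 0.174 − 0.087 − 0.210 + 0.056 = 0.861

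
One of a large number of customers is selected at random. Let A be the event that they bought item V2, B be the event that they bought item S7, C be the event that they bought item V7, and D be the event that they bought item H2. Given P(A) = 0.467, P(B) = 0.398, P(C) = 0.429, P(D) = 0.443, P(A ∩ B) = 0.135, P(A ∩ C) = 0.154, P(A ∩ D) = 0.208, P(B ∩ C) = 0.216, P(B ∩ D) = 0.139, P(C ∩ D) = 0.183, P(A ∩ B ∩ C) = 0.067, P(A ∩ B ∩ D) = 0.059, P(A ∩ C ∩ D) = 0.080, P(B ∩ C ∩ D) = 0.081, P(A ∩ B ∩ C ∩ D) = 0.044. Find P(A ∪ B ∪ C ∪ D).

By inclusion–exclusion:
P(A ∪ B ∪ C ∪ D) = 0.467 + 0.398 + 0.429 + 0.443 − 0.135 − 0.154 − 0.208 − 0.216 − 0.139 − 0.183 + 0.067 + 0.059 + 0.080 + 0.081 − 0.044 = 0.945

0.945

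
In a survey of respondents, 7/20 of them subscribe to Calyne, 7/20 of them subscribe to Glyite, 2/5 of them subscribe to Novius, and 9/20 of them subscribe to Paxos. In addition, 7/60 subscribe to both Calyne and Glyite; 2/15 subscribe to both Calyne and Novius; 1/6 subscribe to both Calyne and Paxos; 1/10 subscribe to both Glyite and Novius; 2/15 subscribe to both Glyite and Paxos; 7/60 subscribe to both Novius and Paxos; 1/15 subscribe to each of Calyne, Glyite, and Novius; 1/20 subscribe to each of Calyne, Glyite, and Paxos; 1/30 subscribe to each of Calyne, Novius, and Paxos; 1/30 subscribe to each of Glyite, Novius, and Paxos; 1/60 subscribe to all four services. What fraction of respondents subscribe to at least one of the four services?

19/20

Inclusion–exclusion gives
P(≥1) = 7/20 + 7/20 + 2/5 + 9/20 − 7/60 − 2/15 − 1/6 − 1/10 − 2/15 − 7/60 + 1/15 + 1/20 + 1/30 + 1/30 − 1/60 = 19/20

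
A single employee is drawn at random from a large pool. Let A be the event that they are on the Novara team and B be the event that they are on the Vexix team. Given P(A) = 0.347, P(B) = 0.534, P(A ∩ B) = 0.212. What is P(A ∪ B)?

By inclusion–exclusion:
P(A ∪ B) = 0.347 + 0.534 − 0.212 = 0.669

0.669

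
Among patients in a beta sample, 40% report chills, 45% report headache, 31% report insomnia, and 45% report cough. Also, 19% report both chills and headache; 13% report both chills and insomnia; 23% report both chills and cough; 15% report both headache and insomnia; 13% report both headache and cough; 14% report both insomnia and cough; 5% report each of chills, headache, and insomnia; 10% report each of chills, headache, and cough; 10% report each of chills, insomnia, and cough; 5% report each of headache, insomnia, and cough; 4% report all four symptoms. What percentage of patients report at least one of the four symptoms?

90%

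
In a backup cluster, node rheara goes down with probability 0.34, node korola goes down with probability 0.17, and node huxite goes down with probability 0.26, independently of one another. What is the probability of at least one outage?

0.594628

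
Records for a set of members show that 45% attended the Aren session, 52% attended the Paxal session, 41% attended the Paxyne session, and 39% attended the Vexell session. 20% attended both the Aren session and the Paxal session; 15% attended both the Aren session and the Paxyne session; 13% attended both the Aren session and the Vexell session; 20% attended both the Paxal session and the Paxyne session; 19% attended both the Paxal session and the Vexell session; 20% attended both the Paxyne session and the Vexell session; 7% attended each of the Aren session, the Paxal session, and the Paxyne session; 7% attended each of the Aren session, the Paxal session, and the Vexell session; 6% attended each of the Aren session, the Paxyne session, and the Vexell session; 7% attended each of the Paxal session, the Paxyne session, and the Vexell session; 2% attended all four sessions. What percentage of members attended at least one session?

P(union) = 45 + 52 + 41 + 39 − 20 − 15 − 13 − 20 − 19 − 20 + 7 + 7 + 6 + 7 − 2 = 95%

95%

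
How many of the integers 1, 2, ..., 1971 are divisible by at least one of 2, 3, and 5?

1445

⌊1971/2⌋ + ⌊1971/3⌋ + ⌊1971/5⌋ − ⌊1971/6⌋ − ⌊1971/10⌋ − ⌊1971/15⌋ + ⌊1971/30⌋ = 985 + 657 + 394 − 328 − 197 − 131 + 65 = 1445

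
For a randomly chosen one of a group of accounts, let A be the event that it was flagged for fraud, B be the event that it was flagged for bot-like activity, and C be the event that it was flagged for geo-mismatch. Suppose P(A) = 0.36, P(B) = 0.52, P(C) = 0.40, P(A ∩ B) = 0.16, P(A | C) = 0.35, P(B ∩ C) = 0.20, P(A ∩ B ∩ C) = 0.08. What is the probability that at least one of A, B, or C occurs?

P(A ∩ C) = P(C)·P(A|C) = 0.40 × 0.35 = 0.14
P(A ∪ B ∪ C) = 0.36 + 0.52 + 0.40 − 0.16 − 0.14 − 0.20 + 0.08 = 0.86

0.86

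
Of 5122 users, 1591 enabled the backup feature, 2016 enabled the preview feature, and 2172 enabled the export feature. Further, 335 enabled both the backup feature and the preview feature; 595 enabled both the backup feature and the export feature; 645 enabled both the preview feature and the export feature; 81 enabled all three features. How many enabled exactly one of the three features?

2872

|exactly one| = 1591 + 2016 + 2172 − 2·335 − 2·595 − 2·645 + 3·81 = 2872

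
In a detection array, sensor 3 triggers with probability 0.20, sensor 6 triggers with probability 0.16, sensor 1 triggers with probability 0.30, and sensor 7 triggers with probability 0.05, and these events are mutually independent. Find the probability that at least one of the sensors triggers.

Since the events are independent, P(none) is the product of the individual non-occurrence probabilities.
P(none) = (1 − 0.20) × (1 − 0.16) × (1 − 0.30) × (1 − 0.05) = 0.80 × 0.84 × 0.70 × 0.95 = 0.44688
P(at least one) = 1 − 0.44688 = 0.55312

0.55312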